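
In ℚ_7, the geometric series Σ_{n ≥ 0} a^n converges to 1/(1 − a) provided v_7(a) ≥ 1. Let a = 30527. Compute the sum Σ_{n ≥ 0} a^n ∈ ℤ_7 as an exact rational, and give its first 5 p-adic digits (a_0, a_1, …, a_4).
Σ a^n = 1/(1 − a) = -1/30526;  first 5 digits = (1, 0, 0, 5, 5)

v_7(a) = 3 ≥ 1, so the series converges in ℤ_7 to 1/(1 − a) = 1/(1 − 30527) = -1/30526. Expand this rational in ℤ_7: compute digits iteratively via d_i = x_i mod 7, x_{i+1} = (x_i − d_i)/7. The first 5 digits are (1, 0, 0, 5, 5).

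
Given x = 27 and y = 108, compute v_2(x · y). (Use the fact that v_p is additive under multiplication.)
v_2(2916) = 2

v_p(x) = 0 (factor: 27 = 2^0 · 27); v_p(y) = 2 (factor: 108 = 2^2 · 27). Additivity: v_p(xy) = v_p(x) + v_p(y) = 0 + 2 = 2. (Direct check: xy = 2916 = 2^2 · (729).)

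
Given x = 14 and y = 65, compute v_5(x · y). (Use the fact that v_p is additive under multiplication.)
v_5(910) = 1

v_p(x) = 0 (factor: 14 = 5^0 · 14); v_p(y) = 1 (factor: 65 = 5^1 · 13). Additivity: v_p(xy) = v_p(x) + v_p(y) = 0 + 1 = 1. (Direct check: xy = 910 = 5^1 · (182).)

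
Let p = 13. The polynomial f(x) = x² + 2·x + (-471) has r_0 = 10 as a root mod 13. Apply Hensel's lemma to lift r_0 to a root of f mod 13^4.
r_3 = 13738 (mod 28561)

Hensel: r_{i+1} = r_i − f(r_i)·(f′(r_i))^{-1} mod 13^{i+2}, f′(x) = 2x + 2. Iterate:
  r_0 = 10 (mod 13)
  r_1 = 49 (mod 169)
  r_2 = 556 (mod 2197)
  r_3 = 13738 (mod 28561)
Final: r = 13738 satisfies f(r) ≡ 0 mod 13^4.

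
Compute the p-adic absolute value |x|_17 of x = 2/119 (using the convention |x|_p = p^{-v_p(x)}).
|2/119|_17 = 17

Step 1 — compute v_17(x) by factoring powers of 17 out of the numerator and denominator: v_17(2/119) = -1. Step 2 — apply |x|_p = p^{-v_p(x)} = 17^{1} = 17.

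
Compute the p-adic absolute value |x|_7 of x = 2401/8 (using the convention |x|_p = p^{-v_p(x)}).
|2401/8|_7 = 1/2401

Step 1 — compute v_7(x) by factoring powers of 7 out of the numerator and denominator: v_7(2401/8) = 4. Step 2 — apply |x|_p = p^{-v_p(x)} = 7^{-4} = 1/2401.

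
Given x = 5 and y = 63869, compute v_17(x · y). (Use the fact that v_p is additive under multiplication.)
v_17(319345) = 3

v_p(x) = 0 (factor: 5 = 17^0 · 5); v_p(y) = 3 (factor: 63869 = 17^3 · 13). Additivity: v_p(xy) = v_p(x) + v_p(y) = 0 + 3 = 3. (Direct check: xy = 319345 = 17^3 · (65).)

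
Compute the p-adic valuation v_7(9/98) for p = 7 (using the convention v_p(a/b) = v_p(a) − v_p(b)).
v_7(9/98) = -2

Factor powers of 7 from the numerator and denominator of the reduced fraction: 9 = 7^0 · 9 and 98 = 7^2 · 2. Apply v_p(a/b) = v_p(a) − v_p(b): v_7(9/98) = 0 − 2 = -2.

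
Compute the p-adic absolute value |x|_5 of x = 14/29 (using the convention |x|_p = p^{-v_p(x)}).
|14/29|_5 = 1

Step 1 — compute v_5(x) by factoring powers of 5 out of the numerator and denominator: v_5(14/29) = 0. Step 2 — apply |x|_p = p^{-v_p(x)} = 5^{0} = 1.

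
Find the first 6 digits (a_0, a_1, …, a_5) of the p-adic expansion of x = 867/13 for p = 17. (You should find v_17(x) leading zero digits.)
(a_0, …, a_5) = (0, 0, 12, 15, 3, 5)

v_17(867/13) = 2, so a_0 = ... = a_1 = 0. Factor out: x = 17^2 · u with u = 3/13 a unit in ℤ_17. Expand u iteratively via a_{v+i} = u_i mod 17, u_{i+1} = (u_i − a_{v+i})/17:
  u_0 = 3/13;  a_2 = 12;  u_1 = (u_0 − 12)/17 = -9/13
  u_1 = -9/13;  a_3 = 15;  u_2 = (u_1 − 15)/17 = -12/13
  u_2 = -12/13;  a_4 = 3;  u_3 = (u_2 − 3)/17 = -3/13
  u_3 = -3/13;  a_5 = 5;  u_4 = (u_3 − 5)/17 = -4/13
Digits: (0, 0, 12, 15, 3, 5).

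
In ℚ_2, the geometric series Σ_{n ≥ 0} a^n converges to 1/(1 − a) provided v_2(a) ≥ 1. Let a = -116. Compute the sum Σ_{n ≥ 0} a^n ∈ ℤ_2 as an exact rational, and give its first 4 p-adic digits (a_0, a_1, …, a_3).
Σ a^n = 1/(1 − a) = 1/117;  first 4 digits = (1, 0, 1, 1)

v_2(a) = 2 ≥ 1, so the series converges in ℤ_2 to 1/(1 − a) = 1/(1 − (-116)) = 1/117. Expand this rational in ℤ_2: compute digits iteratively via d_i = x_i mod 2, x_{i+1} = (x_i − d_i)/2. The first 4 digits are (1, 0, 1, 1).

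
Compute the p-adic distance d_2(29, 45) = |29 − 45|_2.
d_2(29, 45) = 1/16

Step 1 — x − y = 29 − 45 = -16. Step 2 — v_2(-16) = 4 (factor: -16 = −(2^4 · 1); the sign does not affect v_p). Step 3 — |x − y|_2 = 2^{-4} = 1/16.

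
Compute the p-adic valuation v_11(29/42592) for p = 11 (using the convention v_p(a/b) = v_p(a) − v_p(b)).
v_11(29/42592) = -3

Factor powers of 11 from the numerator and denominator of the reduced fraction: 29 = 11^0 · 29 and 42592 = 11^3 · 32. Apply v_p(a/b) = v_p(a) − v_p(b): v_11(29/42592) = 0 − 3 = -3.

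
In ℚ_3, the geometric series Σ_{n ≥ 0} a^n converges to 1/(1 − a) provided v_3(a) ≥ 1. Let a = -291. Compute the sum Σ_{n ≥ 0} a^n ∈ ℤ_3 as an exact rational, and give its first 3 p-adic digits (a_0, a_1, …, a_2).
Σ a^n = 1/(1 − a) = 1/292;  first 3 digits = (1, 2, 1)

v_3(a) = 1 ≥ 1, so the series converges in ℤ_3 to 1/(1 − a) = 1/(1 − (-291)) = 1/292. Expand this rational in ℤ_3: compute digits iteratively via d_i = x_i mod 3, x_{i+1} = (x_i − d_i)/3. The first 3 digits are (1, 2, 1).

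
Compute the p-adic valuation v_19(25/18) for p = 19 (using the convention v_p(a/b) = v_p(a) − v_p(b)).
v_19(25/18) = 0

Factor powers of 19 from the numerator and denominator of the reduced fraction: 25 = 19^0 · 25 and 18 = 19^0 · 18. Apply v_p(a/b) = v_p(a) − v_p(b): v_19(25/18) = 0 − 0 = 0.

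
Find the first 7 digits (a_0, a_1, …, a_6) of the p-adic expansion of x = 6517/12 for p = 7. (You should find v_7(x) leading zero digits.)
(a_0, …, a_6) = (0, 0, 0, 1, 3, 6, 2)

v_7(6517/12) = 3, so a_0 = ... = a_2 = 0. Factor out: x = 7^3 · u with u = 19/12 a unit in ℤ_7. Expand u iteratively via a_{v+i} = u_i mod 7, u_{i+1} = (u_i − a_{v+i})/7:
  u_0 = 19/12;  a_3 = 1;  u_1 = (u_0 − 1)/7 = 1/12
  u_1 = 1/12;  a_4 = 3;  u_2 = (u_1 − 3)/7 = -5/12
  u_2 = -5/12;  a_5 = 6;  u_3 = (u_2 − 6)/7 = -11/12
  u_3 = -11/12;  a_6 = 2;  u_4 = (u_3 − 2)/7 = -5/12
Digits: (0, 0, 0, 1, 3, 6, 2).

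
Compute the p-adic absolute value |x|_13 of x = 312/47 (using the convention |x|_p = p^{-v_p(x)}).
|312/47|_13 = 1/13

Step 1 — compute v_13(x) by factoring powers of 13 out of the numerator and denominator: v_13(312/47) = 1. Step 2 — apply |x|_p = p^{-v_p(x)} = 13^{-1} = 1/13.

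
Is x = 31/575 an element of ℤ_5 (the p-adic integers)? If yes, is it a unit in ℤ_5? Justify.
x ∉ ℤ_5 (v_5(x) = -2 < 0)

ℤ_5 = {x ∈ ℚ_5 : v_5(x) ≥ 0} and ℤ_5^× = {x ∈ ℤ_5 : v_5(x) = 0}. Here v_5(31/575) = v_5(num) − v_5(den) = -2; compare against these criteria.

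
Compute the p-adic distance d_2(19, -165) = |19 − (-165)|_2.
d_2(19, -165) = 1/8

Step 1 — x − y = 19 − (-165) = 184. Step 2 — v_2(184) = 3 (factor: 184 = (2^3 · 23); the sign does not affect v_p). Step 3 — |x − y|_2 = 2^{-3} = 1/8.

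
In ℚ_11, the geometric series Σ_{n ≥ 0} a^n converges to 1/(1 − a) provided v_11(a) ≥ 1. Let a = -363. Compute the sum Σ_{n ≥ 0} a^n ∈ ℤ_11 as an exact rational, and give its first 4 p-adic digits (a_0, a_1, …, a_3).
Σ a^n = 1/(1 − a) = 1/364;  first 4 digits = (1, 0, 8, 10)

v_11(a) = 2 ≥ 1, so the series converges in ℤ_11 to 1/(1 − a) = 1/(1 − (-363)) = 1/364. Expand this rational in ℤ_11: compute digits iteratively via d_i = x_i mod 11, x_{i+1} = (x_i − d_i)/11. The first 4 digits are (1, 0, 8, 10).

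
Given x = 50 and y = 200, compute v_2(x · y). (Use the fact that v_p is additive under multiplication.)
v_2(10000) = 4

v_p(x) = 1 (factor: 50 = 2^1 · 25); v_p(y) = 3 (factor: 200 = 2^3 · 25). Additivity: v_p(xy) = v_p(x) + v_p(y) = 1 + 3 = 4. (Direct check: xy = 10000 = 2^4 · (625).)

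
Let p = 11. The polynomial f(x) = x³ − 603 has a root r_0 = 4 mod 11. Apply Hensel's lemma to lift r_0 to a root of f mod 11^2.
r_1 = 48 (mod 121)

Hensel: r_{i+1} = r_i − f(r_i)/f′(r_i) mod 11^{i+2}, where f′(x) = 3x². Iterate:
  r_0 = 4 (mod 11)
  r_1 = 48 (mod 121)
Final: r = 48 with f(r) ≡ 0 mod 11^2.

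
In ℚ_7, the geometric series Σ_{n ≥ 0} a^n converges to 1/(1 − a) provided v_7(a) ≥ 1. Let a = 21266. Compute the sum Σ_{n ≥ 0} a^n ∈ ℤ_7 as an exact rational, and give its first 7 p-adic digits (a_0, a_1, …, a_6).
Σ a^n = 1/(1 − a) = -1/21265;  first 7 digits = (1, 0, 0, 6, 1, 1, 1)

v_7(a) = 3 ≥ 1, so the series converges in ℤ_7 to 1/(1 − a) = 1/(1 − 21266) = -1/21265. Expand this rational in ℤ_7: compute digits iteratively via d_i = x_i mod 7, x_{i+1} = (x_i − d_i)/7. The first 7 digits are (1, 0, 0, 6, 1, 1, 1).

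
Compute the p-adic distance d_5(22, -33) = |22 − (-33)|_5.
d_5(22, -33) = 1/5

Step 1 — x − y = 22 − (-33) = 55. Step 2 — v_5(55) = 1 (factor: 55 = (5^1 · 11); the sign does not affect v_p). Step 3 — |x − y|_5 = 5^{-1} = 1/5.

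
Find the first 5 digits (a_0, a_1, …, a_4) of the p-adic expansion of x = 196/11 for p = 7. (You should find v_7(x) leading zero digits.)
(a_0, …, a_4) = (0, 0, 1, 5, 5)

v_7(196/11) = 2, so a_0 = ... = a_1 = 0. Factor out: x = 7^2 · u with u = 4/11 a unit in ℤ_7. Expand u iteratively via a_{v+i} = u_i mod 7, u_{i+1} = (u_i − a_{v+i})/7:
  u_0 = 4/11;  a_2 = 1;  u_1 = (u_0 − 1)/7 = -1/11
  u_1 = -1/11;  a_3 = 5;  u_2 = (u_1 − 5)/7 = -8/11
  u_2 = -8/11;  a_4 = 5;  u_3 = (u_2 − 5)/7 = -9/11
Digits: (0, 0, 1, 5, 5).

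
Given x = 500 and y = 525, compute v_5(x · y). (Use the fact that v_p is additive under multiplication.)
v_5(262500) = 5

v_p(x) = 3 (factor: 500 = 5^3 · 4); v_p(y) = 2 (factor: 525 = 5^2 · 21). Additivity: v_p(xy) = v_p(x) + v_p(y) = 3 + 2 = 5. (Direct check: xy = 262500 = 5^5 · (84).)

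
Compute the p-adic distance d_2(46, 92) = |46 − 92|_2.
d_2(46, 92) = 1/2

Step 1 — x − y = 46 − 92 = -46. Step 2 — v_2(-46) = 1 (factor: -46 = −(2^1 · 23); the sign does not affect v_p). Step 3 — |x − y|_2 = 2^{-1} = 1/2.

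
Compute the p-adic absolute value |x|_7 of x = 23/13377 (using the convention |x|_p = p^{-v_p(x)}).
|23/13377|_7 = 343

Step 1 — compute v_7(x) by factoring powers of 7 out of the numerator and denominator: v_7(23/13377) = -3. Step 2 — apply |x|_p = p^{-v_p(x)} = 7^{3} = 343.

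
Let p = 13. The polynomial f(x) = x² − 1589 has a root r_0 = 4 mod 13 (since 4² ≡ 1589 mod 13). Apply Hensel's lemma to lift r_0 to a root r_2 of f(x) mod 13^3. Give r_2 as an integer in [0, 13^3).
r_2 = 264 (mod 2197)

Hensel's recurrence: r_{i+1} = r_i − f(r_i)·(f′(r_i))^{-1} mod 13^{i+2}, with f′(x) = 2x. Iterate:
  r_0 = 4 (mod 13)
  r_1 = 95 (mod 169)
  r_2 = 264 (mod 2197)
Final: r_2 = 264, and one checks f(r_2) ≡ 0 mod 13^3.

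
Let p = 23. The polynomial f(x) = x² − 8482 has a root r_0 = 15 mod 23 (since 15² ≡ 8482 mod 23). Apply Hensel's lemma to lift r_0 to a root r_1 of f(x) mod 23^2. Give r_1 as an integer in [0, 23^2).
r_1 = 61 (mod 529)

Hensel's recurrence: r_{i+1} = r_i − f(r_i)·(f′(r_i))^{-1} mod 23^{i+2}, with f′(x) = 2x. Iterate:
  r_0 = 15 (mod 23)
  r_1 = 61 (mod 529)
Final: r_1 = 61, and one checks f(r_1) ≡ 0 mod 23^2.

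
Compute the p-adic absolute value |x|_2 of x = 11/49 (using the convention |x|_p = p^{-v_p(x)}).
|11/49|_2 = 1

Step 1 — compute v_2(x) by factoring powers of 2 out of the numerator and denominator: v_2(11/49) = 0. Step 2 — apply |x|_p = p^{-v_p(x)} = 2^{0} = 1.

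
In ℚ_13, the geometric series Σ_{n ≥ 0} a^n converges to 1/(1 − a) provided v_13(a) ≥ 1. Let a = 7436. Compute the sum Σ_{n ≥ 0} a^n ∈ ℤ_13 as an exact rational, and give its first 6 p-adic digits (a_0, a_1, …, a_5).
Σ a^n = 1/(1 − a) = -1/7435;  first 6 digits = (1, 0, 5, 3, 12, 5)

v_13(a) = 2 ≥ 1, so the series converges in ℤ_13 to 1/(1 − a) = 1/(1 − 7436) = -1/7435. Expand this rational in ℤ_13: compute digits iteratively via d_i = x_i mod 13, x_{i+1} = (x_i − d_i)/13. The first 6 digits are (1, 0, 5, 3, 12, 5).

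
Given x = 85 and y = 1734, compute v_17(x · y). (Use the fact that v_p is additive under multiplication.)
v_17(147390) = 3

v_p(x) = 1 (factor: 85 = 17^1 · 5); v_p(y) = 2 (factor: 1734 = 17^2 · 6). Additivity: v_p(xy) = v_p(x) + v_p(y) = 1 + 2 = 3. (Direct check: xy = 147390 = 17^3 · (30).)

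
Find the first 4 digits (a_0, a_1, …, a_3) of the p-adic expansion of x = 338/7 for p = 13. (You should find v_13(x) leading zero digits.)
(a_0, …, a_3) = (0, 0, 4, 9)

v_13(338/7) = 2, so a_0 = ... = a_1 = 0. Factor out: x = 13^2 · u with u = 2/7 a unit in ℤ_13. Expand u iteratively via a_{v+i} = u_i mod 13, u_{i+1} = (u_i − a_{v+i})/13:
  u_0 = 2/7;  a_2 = 4;  u_1 = (u_0 − 4)/13 = -2/7
  u_1 = -2/7;  a_3 = 9;  u_2 = (u_1 − 9)/13 = -5/7
Digits: (0, 0, 4, 9).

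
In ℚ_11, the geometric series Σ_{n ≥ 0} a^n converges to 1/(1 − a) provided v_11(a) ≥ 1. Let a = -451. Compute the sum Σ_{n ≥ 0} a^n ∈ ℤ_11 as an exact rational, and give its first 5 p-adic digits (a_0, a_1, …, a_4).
Σ a^n = 1/(1 − a) = 1/452;  first 5 digits = (1, 3, 5, 3, 0)

v_11(a) = 1 ≥ 1, so the series converges in ℤ_11 to 1/(1 − a) = 1/(1 − (-451)) = 1/452. Expand this rational in ℤ_11: compute digits iteratively via d_i = x_i mod 11, x_{i+1} = (x_i − d_i)/11. The first 5 digits are (1, 3, 5, 3, 0).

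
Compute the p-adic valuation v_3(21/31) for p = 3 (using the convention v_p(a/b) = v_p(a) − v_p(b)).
v_3(21/31) = 1

Factor powers of 3 from the numerator and denominator of the reduced fraction: 21 = 3^1 · 7 and 31 = 3^0 · 31. Apply v_p(a/b) = v_p(a) − v_p(b): v_3(21/31) = 1 − 0 = 1.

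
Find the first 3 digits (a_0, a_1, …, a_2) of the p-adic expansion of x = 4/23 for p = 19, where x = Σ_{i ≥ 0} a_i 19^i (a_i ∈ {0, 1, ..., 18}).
(a_0, …, a_2) = (1, 14, 10)

v_19(4/23) = 0 (numerator and denominator both coprime to 19), so x ∈ ℤ_19^×. Compute digits iteratively via a_i = x_i mod 19, x_{i+1} = (x_i − a_i)/19, with x_0 = x:
  x_0 = 4/23;  a_0 = 1;  x_1 = (x_0 − 1)/19 = -1/23
  x_1 = -1/23;  a_1 = 14;  x_2 = (x_1 − 14)/19 = -17/23
  x_2 = -17/23;  a_2 = 10;  x_3 = (x_2 − 10)/19 = -13/23
Digits: (1, 14, 10).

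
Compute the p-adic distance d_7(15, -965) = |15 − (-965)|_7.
d_7(15, -965) = 1/49

Step 1 — x − y = 15 − (-965) = 980. Step 2 — v_7(980) = 2 (factor: 980 = (7^2 · 20); the sign does not affect v_p). Step 3 — |x − y|_7 = 7^{-2} = 1/49.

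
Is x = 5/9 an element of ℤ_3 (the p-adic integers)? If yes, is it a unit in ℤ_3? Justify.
x ∉ ℤ_3 (v_3(x) = -2 < 0)

ℤ_3 = {x ∈ ℚ_3 : v_3(x) ≥ 0} and ℤ_3^× = {x ∈ ℤ_3 : v_3(x) = 0}. Here v_3(5/9) = v_3(num) − v_3(den) = -2; compare against these criteria.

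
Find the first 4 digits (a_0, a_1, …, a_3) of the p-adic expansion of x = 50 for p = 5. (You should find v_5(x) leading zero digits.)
(a_0, …, a_3) = (0, 0, 2, 0)

v_5(50) = 2, so a_0 = ... = a_1 = 0. Factor out: x = 5^2 · u with u = 2 a unit in ℤ_5. Expand u iteratively via a_{v+i} = u_i mod 5, u_{i+1} = (u_i − a_{v+i})/5:
  u_0 = 2;  a_2 = 2;  u_1 = (u_0 − 2)/5 = 0
  u_1 = 0;  a_3 = 0;  u_2 = (u_1 − 0)/5 = 0
Digits: (0, 0, 2, 0).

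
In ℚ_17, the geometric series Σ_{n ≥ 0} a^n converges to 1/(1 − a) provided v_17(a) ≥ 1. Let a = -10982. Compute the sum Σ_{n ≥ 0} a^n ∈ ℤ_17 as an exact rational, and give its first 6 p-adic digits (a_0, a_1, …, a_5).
Σ a^n = 1/(1 − a) = 1/10983;  first 6 digits = (1, 0, 13, 14, 15, 16)

v_17(a) = 2 ≥ 1, so the series converges in ℤ_17 to 1/(1 − a) = 1/(1 − (-10982)) = 1/10983. Expand this rational in ℤ_17: compute digits iteratively via d_i = x_i mod 17, x_{i+1} = (x_i − d_i)/17. The first 6 digits are (1, 0, 13, 14, 15, 16).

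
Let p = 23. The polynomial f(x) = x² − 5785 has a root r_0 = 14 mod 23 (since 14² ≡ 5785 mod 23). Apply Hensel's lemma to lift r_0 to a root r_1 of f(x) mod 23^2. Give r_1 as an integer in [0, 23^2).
r_1 = 497 (mod 529)

Hensel's recurrence: r_{i+1} = r_i − f(r_i)·(f′(r_i))^{-1} mod 23^{i+2}, with f′(x) = 2x. Iterate:
  r_0 = 14 (mod 23)
  r_1 = 497 (mod 529)
Final: r_1 = 497, and one checks f(r_1) ≡ 0 mod 23^2.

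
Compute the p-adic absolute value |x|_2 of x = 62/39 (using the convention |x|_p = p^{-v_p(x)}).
|62/39|_2 = 1/2

Step 1 — compute v_2(x) by factoring powers of 2 out of the numerator and denominator: v_2(62/39) = 1. Step 2 — apply |x|_p = p^{-v_p(x)} = 2^{-1} = 1/2.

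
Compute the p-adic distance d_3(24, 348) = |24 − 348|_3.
d_3(24, 348) = 1/81

Step 1 — x − y = 24 − 348 = -324. Step 2 — v_3(-324) = 4 (factor: -324 = −(3^4 · 4); the sign does not affect v_p). Step 3 — |x − y|_3 = 3^{-4} = 1/81.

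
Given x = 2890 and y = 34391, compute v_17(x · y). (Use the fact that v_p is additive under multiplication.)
v_17(99389990) = 5

v_p(x) = 2 (factor: 2890 = 17^2 · 10); v_p(y) = 3 (factor: 34391 = 17^3 · 7). Additivity: v_p(xy) = v_p(x) + v_p(y) = 2 + 3 = 5. (Direct check: xy = 99389990 = 17^5 · (70).)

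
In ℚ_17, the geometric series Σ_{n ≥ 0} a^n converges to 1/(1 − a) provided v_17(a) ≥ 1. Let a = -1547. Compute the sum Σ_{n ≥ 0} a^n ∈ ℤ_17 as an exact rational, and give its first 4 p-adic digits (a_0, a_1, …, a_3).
Σ a^n = 1/(1 − a) = 1/1548;  first 4 digits = (1, 11, 13, 15)

v_17(a) = 1 ≥ 1, so the series converges in ℤ_17 to 1/(1 − a) = 1/(1 − (-1547)) = 1/1548. Expand this rational in ℤ_17: compute digits iteratively via d_i = x_i mod 17, x_{i+1} = (x_i − d_i)/17. The first 4 digits are (1, 11, 13, 15).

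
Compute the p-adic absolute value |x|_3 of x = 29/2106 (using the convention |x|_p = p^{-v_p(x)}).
|29/2106|_3 = 81

Step 1 — compute v_3(x) by factoring powers of 3 out of the numerator and denominator: v_3(29/2106) = -4. Step 2 — apply |x|_p = p^{-v_p(x)} = 3^{4} = 81.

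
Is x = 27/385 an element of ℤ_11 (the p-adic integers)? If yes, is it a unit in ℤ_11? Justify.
x ∉ ℤ_11 (v_11(x) = -1 < 0)

ℤ_11 = {x ∈ ℚ_11 : v_11(x) ≥ 0} and ℤ_11^× = {x ∈ ℤ_11 : v_11(x) = 0}. Here v_11(27/385) = v_11(num) − v_11(den) = -1; compare against these criteria.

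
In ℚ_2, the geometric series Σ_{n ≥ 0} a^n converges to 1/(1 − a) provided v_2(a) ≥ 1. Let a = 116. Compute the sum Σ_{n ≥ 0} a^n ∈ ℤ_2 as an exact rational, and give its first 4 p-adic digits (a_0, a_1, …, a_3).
Σ a^n = 1/(1 − a) = -1/115;  first 4 digits = (1, 0, 1, 0)

v_2(a) = 2 ≥ 1, so the series converges in ℤ_2 to 1/(1 − a) = 1/(1 − 116) = -1/115. Expand this rational in ℤ_2: compute digits iteratively via d_i = x_i mod 2, x_{i+1} = (x_i − d_i)/2. The first 4 digits are (1, 0, 1, 0).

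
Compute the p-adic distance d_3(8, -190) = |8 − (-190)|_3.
d_3(8, -190) = 1/9

Step 1 — x − y = 8 − (-190) = 198. Step 2 — v_3(198) = 2 (factor: 198 = (3^2 · 22); the sign does not affect v_p). Step 3 — |x − y|_3 = 3^{-2} = 1/9.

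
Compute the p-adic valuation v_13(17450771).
v_13(17450771) = 5

v_13(n) is the largest exponent k such that 13^k divides n. Factor out: 17450771 = 13^5 · 47. (Sign doesn't affect v_p.) So v_13(17450771) = 5.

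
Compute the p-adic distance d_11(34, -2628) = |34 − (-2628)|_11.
d_11(34, -2628) = 1/1331

Step 1 — x − y = 34 − (-2628) = 2662. Step 2 — v_11(2662) = 3 (factor: 2662 = (11^3 · 2); the sign does not affect v_p). Step 3 — |x − y|_11 = 11^{-3} = 1/1331.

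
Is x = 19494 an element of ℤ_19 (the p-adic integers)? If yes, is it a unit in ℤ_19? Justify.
x ∈ ℤ_19 but not a unit; v_19(x) = 2 > 0

ℤ_19 = {x ∈ ℚ_19 : v_19(x) ≥ 0} and ℤ_19^× = {x ∈ ℤ_19 : v_19(x) = 0}. Here v_19(19494) = v_19(num) − v_19(den) = 2; compare against these criteria.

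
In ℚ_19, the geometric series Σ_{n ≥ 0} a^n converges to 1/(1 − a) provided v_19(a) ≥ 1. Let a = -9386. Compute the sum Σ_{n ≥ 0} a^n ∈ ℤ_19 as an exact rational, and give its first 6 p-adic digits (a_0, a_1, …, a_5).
Σ a^n = 1/(1 − a) = 1/9387;  first 6 digits = (1, 0, 12, 17, 10, 16)

v_19(a) = 2 ≥ 1, so the series converges in ℤ_19 to 1/(1 − a) = 1/(1 − (-9386)) = 1/9387. Expand this rational in ℤ_19: compute digits iteratively via d_i = x_i mod 19, x_{i+1} = (x_i − d_i)/19. The first 6 digits are (1, 0, 12, 17, 10, 16).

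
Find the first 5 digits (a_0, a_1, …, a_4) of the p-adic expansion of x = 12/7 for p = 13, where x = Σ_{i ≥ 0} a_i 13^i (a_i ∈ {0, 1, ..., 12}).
(a_0, …, a_4) = (11, 3, 9, 3, 9)

v_13(12/7) = 0 (numerator and denominator both coprime to 13), so x ∈ ℤ_13^×. Compute digits iteratively via a_i = x_i mod 13, x_{i+1} = (x_i − a_i)/13, with x_0 = x:
  x_0 = 12/7;  a_0 = 11;  x_1 = (x_0 − 11)/13 = -5/7
  x_1 = -5/7;  a_1 = 3;  x_2 = (x_1 − 3)/13 = -2/7
  x_2 = -2/7;  a_2 = 9;  x_3 = (x_2 − 9)/13 = -5/7
  x_3 = -5/7;  a_3 = 3;  x_4 = (x_3 − 3)/13 = -2/7
  x_4 = -2/7;  a_4 = 9;  x_5 = (x_4 − 9)/13 = -5/7
Digits: (11, 3, 9, 3, 9).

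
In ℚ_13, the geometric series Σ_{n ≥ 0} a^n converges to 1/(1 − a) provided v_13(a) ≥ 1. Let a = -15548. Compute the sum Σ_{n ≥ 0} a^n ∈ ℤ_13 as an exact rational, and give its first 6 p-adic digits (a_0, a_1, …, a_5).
Σ a^n = 1/(1 − a) = 1/15549;  first 6 digits = (1, 0, 12, 5, 0, 1)

v_13(a) = 2 ≥ 1, so the series converges in ℤ_13 to 1/(1 − a) = 1/(1 − (-15548)) = 1/15549. Expand this rational in ℤ_13: compute digits iteratively via d_i = x_i mod 13, x_{i+1} = (x_i − d_i)/13. The first 6 digits are (1, 0, 12, 5, 0, 1).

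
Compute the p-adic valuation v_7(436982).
v_7(436982) = 5

v_7(n) is the largest exponent k such that 7^k divides n. Factor out: 436982 = 7^5 · 26. (Sign doesn't affect v_p.) So v_7(436982) = 5.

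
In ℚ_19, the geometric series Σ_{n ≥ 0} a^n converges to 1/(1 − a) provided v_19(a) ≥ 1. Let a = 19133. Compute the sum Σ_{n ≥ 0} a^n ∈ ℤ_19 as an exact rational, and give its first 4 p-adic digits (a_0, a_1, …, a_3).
Σ a^n = 1/(1 − a) = -1/19132;  first 4 digits = (1, 0, 15, 2)

v_19(a) = 2 ≥ 1, so the series converges in ℤ_19 to 1/(1 − a) = 1/(1 − 19133) = -1/19132. Expand this rational in ℤ_19: compute digits iteratively via d_i = x_i mod 19, x_{i+1} = (x_i − d_i)/19. The first 4 digits are (1, 0, 15, 2).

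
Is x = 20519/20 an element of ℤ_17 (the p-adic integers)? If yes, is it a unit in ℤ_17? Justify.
x ∈ ℤ_17 but not a unit; v_17(x) = 2 > 0

ℤ_17 = {x ∈ ℚ_17 : v_17(x) ≥ 0} and ℤ_17^× = {x ∈ ℤ_17 : v_17(x) = 0}. Here v_17(20519/20) = v_17(num) − v_17(den) = 2; compare against these criteria.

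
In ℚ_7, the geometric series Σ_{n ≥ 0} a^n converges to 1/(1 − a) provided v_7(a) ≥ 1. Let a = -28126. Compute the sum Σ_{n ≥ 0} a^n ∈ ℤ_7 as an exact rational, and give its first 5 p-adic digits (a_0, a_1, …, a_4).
Σ a^n = 1/(1 − a) = 1/28127;  first 5 digits = (1, 0, 0, 2, 2)

v_7(a) = 3 ≥ 1, so the series converges in ℤ_7 to 1/(1 − a) = 1/(1 − (-28126)) = 1/28127. Expand this rational in ℤ_7: compute digits iteratively via d_i = x_i mod 7, x_{i+1} = (x_i − d_i)/7. The first 5 digits are (1, 0, 0, 2, 2).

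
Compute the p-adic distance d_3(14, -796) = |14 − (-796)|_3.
d_3(14, -796) = 1/81

Step 1 — x − y = 14 − (-796) = 810. Step 2 — v_3(810) = 4 (factor: 810 = (3^4 · 10); the sign does not affect v_p). Step 3 — |x − y|_3 = 3^{-4} = 1/81.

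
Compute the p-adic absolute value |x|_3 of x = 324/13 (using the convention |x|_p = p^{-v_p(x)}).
|324/13|_3 = 1/81

Step 1 — compute v_3(x) by factoring powers of 3 out of the numerator and denominator: v_3(324/13) = 4. Step 2 — apply |x|_p = p^{-v_p(x)} = 3^{-4} = 1/81.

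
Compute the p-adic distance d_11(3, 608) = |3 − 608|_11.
d_11(3, 608) = 1/121

Step 1 — x − y = 3 − 608 = -605. Step 2 — v_11(-605) = 2 (factor: -605 = −(11^2 · 5); the sign does not affect v_p). Step 3 — |x − y|_11 = 11^{-2} = 1/121.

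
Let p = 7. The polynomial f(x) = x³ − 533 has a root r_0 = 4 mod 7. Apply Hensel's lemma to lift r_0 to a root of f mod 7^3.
r_2 = 25 (mod 343)

Hensel: r_{i+1} = r_i − f(r_i)/f′(r_i) mod 7^{i+2}, where f′(x) = 3x². Iterate:
  r_0 = 4 (mod 7)
  r_1 = 25 (mod 49)
  r_2 = 25 (mod 343)
Final: r = 25 with f(r) ≡ 0 mod 7^3.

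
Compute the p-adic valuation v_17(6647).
v_17(6647) = 2

v_17(n) is the largest exponent k such that 17^k divides n. Factor out: 6647 = 17^2 · 23. (Sign doesn't affect v_p.) So v_17(6647) = 2.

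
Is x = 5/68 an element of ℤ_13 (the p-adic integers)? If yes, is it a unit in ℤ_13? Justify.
x ∈ ℤ_13^× (unit); v_13(x) = 0

ℤ_13 = {x ∈ ℚ_13 : v_13(x) ≥ 0} and ℤ_13^× = {x ∈ ℤ_13 : v_13(x) = 0}. Here v_13(5/68) = v_13(num) − v_13(den) = 0; compare against these criteria.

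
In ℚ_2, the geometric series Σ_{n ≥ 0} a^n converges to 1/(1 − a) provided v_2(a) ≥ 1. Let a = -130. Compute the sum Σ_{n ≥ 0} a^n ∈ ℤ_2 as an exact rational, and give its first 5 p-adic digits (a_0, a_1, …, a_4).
Σ a^n = 1/(1 − a) = 1/131;  first 5 digits = (1, 1, 0, 1, 0)

v_2(a) = 1 ≥ 1, so the series converges in ℤ_2 to 1/(1 − a) = 1/(1 − (-130)) = 1/131. Expand this rational in ℤ_2: compute digits iteratively via d_i = x_i mod 2, x_{i+1} = (x_i − d_i)/2. The first 5 digits are (1, 1, 0, 1, 0).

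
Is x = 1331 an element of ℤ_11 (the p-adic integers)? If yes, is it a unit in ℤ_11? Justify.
x ∈ ℤ_11 but not a unit; v_11(x) = 3 > 0

ℤ_11 = {x ∈ ℚ_11 : v_11(x) ≥ 0} and ℤ_11^× = {x ∈ ℤ_11 : v_11(x) = 0}. Here v_11(1331) = v_11(num) − v_11(den) = 3; compare against these criteria.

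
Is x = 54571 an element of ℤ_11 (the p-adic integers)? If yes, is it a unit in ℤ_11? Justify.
x ∈ ℤ_11 but not a unit; v_11(x) = 3 > 0

ℤ_11 = {x ∈ ℚ_11 : v_11(x) ≥ 0} and ℤ_11^× = {x ∈ ℤ_11 : v_11(x) = 0}. Here v_11(54571) = v_11(num) − v_11(den) = 3; compare against these criteria.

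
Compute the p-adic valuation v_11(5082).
v_11(5082) = 2

v_11(n) is the largest exponent k such that 11^k divides n. Factor out: 5082 = 11^2 · 42. (Sign doesn't affect v_p.) So v_11(5082) = 2.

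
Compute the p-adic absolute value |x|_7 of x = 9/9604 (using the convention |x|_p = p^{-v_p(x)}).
|9/9604|_7 = 2401

Step 1 — compute v_7(x) by factoring powers of 7 out of the numerator and denominator: v_7(9/9604) = -4. Step 2 — apply |x|_p = p^{-v_p(x)} = 7^{4} = 2401.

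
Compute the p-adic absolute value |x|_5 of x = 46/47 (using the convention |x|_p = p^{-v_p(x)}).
|46/47|_5 = 1

Step 1 — compute v_5(x) by factoring powers of 5 out of the numerator and denominator: v_5(46/47) = 0. Step 2 — apply |x|_p = p^{-v_p(x)} = 5^{0} = 1.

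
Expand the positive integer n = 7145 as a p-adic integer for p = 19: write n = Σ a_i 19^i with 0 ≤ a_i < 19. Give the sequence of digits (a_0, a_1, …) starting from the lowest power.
(a_0, a_1, …) = (1, 15, 0, 1)

Repeated division by 19 gives the digits low-to-high: 7145 = 1 + 15·19^1 + 1·19^3. Digit sequence: (1, 15, 0, 1).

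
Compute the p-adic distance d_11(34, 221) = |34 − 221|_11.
d_11(34, 221) = 1/11

Step 1 — x − y = 34 − 221 = -187. Step 2 — v_11(-187) = 1 (factor: -187 = −(11^1 · 17); the sign does not affect v_p). Step 3 — |x − y|_11 = 11^{-1} = 1/11.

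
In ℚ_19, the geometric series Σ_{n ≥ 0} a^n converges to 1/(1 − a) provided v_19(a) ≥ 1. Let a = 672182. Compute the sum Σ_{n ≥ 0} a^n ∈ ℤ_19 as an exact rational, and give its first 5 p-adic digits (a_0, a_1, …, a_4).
Σ a^n = 1/(1 − a) = -1/672181;  first 5 digits = (1, 0, 0, 3, 5)

v_19(a) = 3 ≥ 1, so the series converges in ℤ_19 to 1/(1 − a) = 1/(1 − 672182) = -1/672181. Expand this rational in ℤ_19: compute digits iteratively via d_i = x_i mod 19, x_{i+1} = (x_i − d_i)/19. The first 5 digits are (1, 0, 0, 3, 5).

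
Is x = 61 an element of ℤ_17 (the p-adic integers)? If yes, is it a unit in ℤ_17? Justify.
x ∈ ℤ_17^× (unit); v_17(x) = 0

ℤ_17 = {x ∈ ℚ_17 : v_17(x) ≥ 0} and ℤ_17^× = {x ∈ ℤ_17 : v_17(x) = 0}. Here v_17(61) = v_17(num) − v_17(den) = 0; compare against these criteria.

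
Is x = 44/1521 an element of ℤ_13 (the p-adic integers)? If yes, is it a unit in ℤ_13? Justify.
x ∉ ℤ_13 (v_13(x) = -2 < 0)

ℤ_13 = {x ∈ ℚ_13 : v_13(x) ≥ 0} and ℤ_13^× = {x ∈ ℤ_13 : v_13(x) = 0}. Here v_13(44/1521) = v_13(num) − v_13(den) = -2; compare against these criteria.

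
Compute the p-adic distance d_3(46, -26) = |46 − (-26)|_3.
d_3(46, -26) = 1/9

Step 1 — x − y = 46 − (-26) = 72. Step 2 — v_3(72) = 2 (factor: 72 = (3^2 · 8); the sign does not affect v_p). Step 3 — |x − y|_3 = 3^{-2} = 1/9.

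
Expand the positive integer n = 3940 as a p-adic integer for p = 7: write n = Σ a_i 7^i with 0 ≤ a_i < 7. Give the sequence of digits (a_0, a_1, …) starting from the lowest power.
(a_0, a_1, …) = (6, 2, 3, 4, 1)

Repeated division by 7 gives the digits low-to-high: 3940 = 6 + 2·7^1 + 3·7^2 + 4·7^3 + 1·7^4. Digit sequence: (6, 2, 3, 4, 1).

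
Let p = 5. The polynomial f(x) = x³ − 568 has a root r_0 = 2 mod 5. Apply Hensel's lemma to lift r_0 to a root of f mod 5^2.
r_1 = 7 (mod 25)

Hensel: r_{i+1} = r_i − f(r_i)/f′(r_i) mod 5^{i+2}, where f′(x) = 3x². Iterate:
  r_0 = 2 (mod 5)
  r_1 = 7 (mod 25)
Final: r = 7 with f(r) ≡ 0 mod 5^2.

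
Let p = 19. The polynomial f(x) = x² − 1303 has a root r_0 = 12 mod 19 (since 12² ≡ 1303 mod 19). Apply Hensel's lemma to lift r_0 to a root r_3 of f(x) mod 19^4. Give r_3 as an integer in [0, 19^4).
r_3 = 127388 (mod 130321)

Hensel's recurrence: r_{i+1} = r_i − f(r_i)·(f′(r_i))^{-1} mod 19^{i+2}, with f′(x) = 2x. Iterate:
  r_0 = 12 (mod 19)
  r_1 = 316 (mod 361)
  r_2 = 3926 (mod 6859)
  r_3 = 127388 (mod 130321)
Final: r_3 = 127388, and one checks f(r_3) ≡ 0 mod 19^4.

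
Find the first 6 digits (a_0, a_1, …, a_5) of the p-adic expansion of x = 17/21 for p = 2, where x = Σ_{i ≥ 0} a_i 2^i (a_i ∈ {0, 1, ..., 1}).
(a_0, …, a_5) = (1, 0, 1, 1, 0, 0)

v_2(17/21) = 0 (numerator and denominator both coprime to 2), so x ∈ ℤ_2^×. Compute digits iteratively via a_i = x_i mod 2, x_{i+1} = (x_i − a_i)/2, with x_0 = x:
  x_0 = 17/21;  a_0 = 1;  x_1 = (x_0 − 1)/2 = -2/21
  x_1 = -2/21;  a_1 = 0;  x_2 = (x_1 − 0)/2 = -1/21
  x_2 = -1/21;  a_2 = 1;  x_3 = (x_2 − 1)/2 = -11/21
  x_3 = -11/21;  a_3 = 1;  x_4 = (x_3 − 1)/2 = -16/21
  x_4 = -16/21;  a_4 = 0;  x_5 = (x_4 − 0)/2 = -8/21
  x_5 = -8/21;  a_5 = 0;  x_6 = (x_5 − 0)/2 = -4/21
Digits: (1, 0, 1, 1, 0, 0).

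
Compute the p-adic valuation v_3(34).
v_3(34) = 0

v_3(n) is the largest exponent k such that 3^k divides n. Factor out: 34 = 3^0 · 34. (Sign doesn't affect v_p.) So v_3(34) = 0.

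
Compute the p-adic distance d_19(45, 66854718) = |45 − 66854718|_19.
d_19(45, 66854718) = 1/2476099

Step 1 — x − y = 45 − 66854718 = -66854673. Step 2 — v_19(-66854673) = 5 (factor: -66854673 = −(19^5 · 27); the sign does not affect v_p). Step 3 — |x − y|_19 = 19^{-5} = 1/2476099.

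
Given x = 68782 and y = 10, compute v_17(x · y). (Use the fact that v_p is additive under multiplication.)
v_17(687820) = 3

v_p(x) = 3 (factor: 68782 = 17^3 · 14); v_p(y) = 0 (factor: 10 = 17^0 · 10). Additivity: v_p(xy) = v_p(x) + v_p(y) = 3 + 0 = 3. (Direct check: xy = 687820 = 17^3 · (140).)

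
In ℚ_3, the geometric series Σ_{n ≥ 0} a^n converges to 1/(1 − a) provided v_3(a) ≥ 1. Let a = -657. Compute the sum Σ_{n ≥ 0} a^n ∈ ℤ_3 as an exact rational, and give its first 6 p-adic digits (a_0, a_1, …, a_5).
Σ a^n = 1/(1 − a) = 1/658;  first 6 digits = (1, 0, 2, 2, 1, 0)

v_3(a) = 2 ≥ 1, so the series converges in ℤ_3 to 1/(1 − a) = 1/(1 − (-657)) = 1/658. Expand this rational in ℤ_3: compute digits iteratively via d_i = x_i mod 3, x_{i+1} = (x_i − d_i)/3. The first 6 digits are (1, 0, 2, 2, 1, 0).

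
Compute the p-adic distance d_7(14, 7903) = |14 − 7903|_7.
d_7(14, 7903) = 1/343

Step 1 — x − y = 14 − 7903 = -7889. Step 2 — v_7(-7889) = 3 (factor: -7889 = −(7^3 · 23); the sign does not affect v_p). Step 3 — |x − y|_7 = 7^{-3} = 1/343.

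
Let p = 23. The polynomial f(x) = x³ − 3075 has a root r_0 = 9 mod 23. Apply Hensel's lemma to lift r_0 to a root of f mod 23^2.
r_1 = 515 (mod 529)

Hensel: r_{i+1} = r_i − f(r_i)/f′(r_i) mod 23^{i+2}, where f′(x) = 3x². Iterate:
  r_0 = 9 (mod 23)
  r_1 = 515 (mod 529)
Final: r = 515 with f(r) ≡ 0 mod 23^2.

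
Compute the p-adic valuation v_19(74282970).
v_19(74282970) = 5

v_19(n) is the largest exponent k such that 19^k divides n. Factor out: 74282970 = 19^5 · 30. (Sign doesn't affect v_p.) So v_19(74282970) = 5.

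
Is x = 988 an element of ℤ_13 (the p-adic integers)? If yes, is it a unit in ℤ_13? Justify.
x ∈ ℤ_13 but not a unit; v_13(x) = 1 > 0

ℤ_13 = {x ∈ ℚ_13 : v_13(x) ≥ 0} and ℤ_13^× = {x ∈ ℤ_13 : v_13(x) = 0}. Here v_13(988) = v_13(num) − v_13(den) = 1; compare against these criteria.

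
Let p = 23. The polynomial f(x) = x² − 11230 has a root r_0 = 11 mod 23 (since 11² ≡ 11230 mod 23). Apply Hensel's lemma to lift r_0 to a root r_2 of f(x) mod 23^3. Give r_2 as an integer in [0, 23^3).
r_2 = 1069 (mod 12167)

Hensel's recurrence: r_{i+1} = r_i − f(r_i)·(f′(r_i))^{-1} mod 23^{i+2}, with f′(x) = 2x. Iterate:
  r_0 = 11 (mod 23)
  r_1 = 11 (mod 529)
  r_2 = 1069 (mod 12167)
Final: r_2 = 1069, and one checks f(r_2) ≡ 0 mod 23^3.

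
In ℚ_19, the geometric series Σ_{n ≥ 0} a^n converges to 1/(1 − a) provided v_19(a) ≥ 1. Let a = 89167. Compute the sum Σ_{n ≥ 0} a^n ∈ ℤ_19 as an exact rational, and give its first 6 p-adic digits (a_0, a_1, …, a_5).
Σ a^n = 1/(1 − a) = -1/89166;  first 6 digits = (1, 0, 0, 13, 0, 0)

v_19(a) = 3 ≥ 1, so the series converges in ℤ_19 to 1/(1 − a) = 1/(1 − 89167) = -1/89166. Expand this rational in ℤ_19: compute digits iteratively via d_i = x_i mod 19, x_{i+1} = (x_i − d_i)/19. The first 6 digits are (1, 0, 0, 13, 0, 0).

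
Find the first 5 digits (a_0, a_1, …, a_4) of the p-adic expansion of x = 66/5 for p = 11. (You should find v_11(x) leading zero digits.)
(a_0, …, a_4) = (0, 10, 8, 8, 8)

v_11(66/5) = 1, so a_0 = ... = a_0 = 0. Factor out: x = 11^1 · u with u = 6/5 a unit in ℤ_11. Expand u iteratively via a_{v+i} = u_i mod 11, u_{i+1} = (u_i − a_{v+i})/11:
  u_0 = 6/5;  a_1 = 10;  u_1 = (u_0 − 10)/11 = -4/5
  u_1 = -4/5;  a_2 = 8;  u_2 = (u_1 − 8)/11 = -4/5
  u_2 = -4/5;  a_3 = 8;  u_3 = (u_2 − 8)/11 = -4/5
  u_3 = -4/5;  a_4 = 8;  u_4 = (u_3 − 8)/11 = -4/5
Digits: (0, 10, 8, 8, 8).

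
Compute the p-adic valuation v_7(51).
v_7(51) = 0

v_7(n) is the largest exponent k such that 7^k divides n. Factor out: 51 = 7^0 · 51. (Sign doesn't affect v_p.) So v_7(51) = 0.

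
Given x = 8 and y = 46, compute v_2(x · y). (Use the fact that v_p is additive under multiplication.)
v_2(368) = 4

v_p(x) = 3 (factor: 8 = 2^3 · 1); v_p(y) = 1 (factor: 46 = 2^1 · 23). Additivity: v_p(xy) = v_p(x) + v_p(y) = 3 + 1 = 4. (Direct check: xy = 368 = 2^4 · (23).)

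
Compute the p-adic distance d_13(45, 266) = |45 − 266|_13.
d_13(45, 266) = 1/13

Step 1 — x − y = 45 − 266 = -221. Step 2 — v_13(-221) = 1 (factor: -221 = −(13^1 · 17); the sign does not affect v_p). Step 3 — |x − y|_13 = 13^{-1} = 1/13.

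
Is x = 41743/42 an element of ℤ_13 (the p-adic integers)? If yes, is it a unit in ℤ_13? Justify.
x ∈ ℤ_13 but not a unit; v_13(x) = 3 > 0

ℤ_13 = {x ∈ ℚ_13 : v_13(x) ≥ 0} and ℤ_13^× = {x ∈ ℤ_13 : v_13(x) = 0}. Here v_13(41743/42) = v_13(num) − v_13(den) = 3; compare against these criteria.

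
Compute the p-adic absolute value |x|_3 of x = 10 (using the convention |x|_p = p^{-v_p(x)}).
|10|_3 = 1

Step 1 — compute v_3(x) by factoring powers of 3 out of the numerator and denominator: v_3(10) = 0. Step 2 — apply |x|_p = p^{-v_p(x)} = 3^{0} = 1.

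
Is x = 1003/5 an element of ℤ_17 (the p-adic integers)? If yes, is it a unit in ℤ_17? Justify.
x ∈ ℤ_17 but not a unit; v_17(x) = 1 > 0

ℤ_17 = {x ∈ ℚ_17 : v_17(x) ≥ 0} and ℤ_17^× = {x ∈ ℤ_17 : v_17(x) = 0}. Here v_17(1003/5) = v_17(num) − v_17(den) = 1; compare against these criteria.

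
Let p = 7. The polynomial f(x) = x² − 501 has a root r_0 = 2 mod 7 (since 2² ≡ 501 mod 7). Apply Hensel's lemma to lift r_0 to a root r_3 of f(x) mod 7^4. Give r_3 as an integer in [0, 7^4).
r_3 = 849 (mod 2401)

Hensel's recurrence: r_{i+1} = r_i − f(r_i)·(f′(r_i))^{-1} mod 7^{i+2}, with f′(x) = 2x. Iterate:
  r_0 = 2 (mod 7)
  r_1 = 16 (mod 49)
  r_2 = 163 (mod 343)
  r_3 = 849 (mod 2401)
Final: r_3 = 849, and one checks f(r_3) ≡ 0 mod 7^4.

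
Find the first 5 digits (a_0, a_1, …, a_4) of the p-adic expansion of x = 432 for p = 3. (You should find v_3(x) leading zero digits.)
(a_0, …, a_4) = (0, 0, 0, 1, 2)

v_3(432) = 3, so a_0 = ... = a_2 = 0. Factor out: x = 3^3 · u with u = 16 a unit in ℤ_3. Expand u iteratively via a_{v+i} = u_i mod 3, u_{i+1} = (u_i − a_{v+i})/3:
  u_0 = 16;  a_3 = 1;  u_1 = (u_0 − 1)/3 = 5
  u_1 = 5;  a_4 = 2;  u_2 = (u_1 − 2)/3 = 1
Digits: (0, 0, 0, 1, 2).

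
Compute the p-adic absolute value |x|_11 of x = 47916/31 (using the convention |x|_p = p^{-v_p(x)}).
|47916/31|_11 = 1/1331

Step 1 — compute v_11(x) by factoring powers of 11 out of the numerator and denominator: v_11(47916/31) = 3. Step 2 — apply |x|_p = p^{-v_p(x)} = 11^{-3} = 1/1331.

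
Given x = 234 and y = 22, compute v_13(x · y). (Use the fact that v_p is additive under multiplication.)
v_13(5148) = 1

v_p(x) = 1 (factor: 234 = 13^1 · 18); v_p(y) = 0 (factor: 22 = 13^0 · 22). Additivity: v_p(xy) = v_p(x) + v_p(y) = 1 + 0 = 1. (Direct check: xy = 5148 = 13^1 · (396).)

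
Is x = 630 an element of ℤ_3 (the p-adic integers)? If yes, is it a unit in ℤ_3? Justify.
x ∈ ℤ_3 but not a unit; v_3(x) = 2 > 0

ℤ_3 = {x ∈ ℚ_3 : v_3(x) ≥ 0} and ℤ_3^× = {x ∈ ℤ_3 : v_3(x) = 0}. Here v_3(630) = v_3(num) − v_3(den) = 2; compare against these criteria.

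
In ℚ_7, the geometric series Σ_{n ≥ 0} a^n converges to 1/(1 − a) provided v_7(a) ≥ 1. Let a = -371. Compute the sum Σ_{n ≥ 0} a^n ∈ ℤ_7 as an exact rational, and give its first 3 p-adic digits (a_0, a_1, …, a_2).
Σ a^n = 1/(1 − a) = 1/372;  first 3 digits = (1, 3, 1)

v_7(a) = 1 ≥ 1, so the series converges in ℤ_7 to 1/(1 − a) = 1/(1 − (-371)) = 1/372. Expand this rational in ℤ_7: compute digits iteratively via d_i = x_i mod 7, x_{i+1} = (x_i − d_i)/7. The first 3 digits are (1, 3, 1).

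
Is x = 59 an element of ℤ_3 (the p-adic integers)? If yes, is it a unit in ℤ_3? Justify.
x ∈ ℤ_3^× (unit); v_3(x) = 0

ℤ_3 = {x ∈ ℚ_3 : v_3(x) ≥ 0} and ℤ_3^× = {x ∈ ℤ_3 : v_3(x) = 0}. Here v_3(59) = v_3(num) − v_3(den) = 0; compare against these criteria.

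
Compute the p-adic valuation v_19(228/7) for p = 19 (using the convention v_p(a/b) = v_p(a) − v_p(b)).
v_19(228/7) = 1

Factor powers of 19 from the numerator and denominator of the reduced fraction: 228 = 19^1 · 12 and 7 = 19^0 · 7. Apply v_p(a/b) = v_p(a) − v_p(b): v_19(228/7) = 1 − 0 = 1.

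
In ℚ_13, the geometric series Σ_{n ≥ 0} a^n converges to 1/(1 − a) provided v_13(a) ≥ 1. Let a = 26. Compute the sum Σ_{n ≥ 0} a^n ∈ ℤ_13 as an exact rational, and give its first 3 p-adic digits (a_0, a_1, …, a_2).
Σ a^n = 1/(1 − a) = -1/25;  first 3 digits = (1, 2, 4)

v_13(a) = 1 ≥ 1, so the series converges in ℤ_13 to 1/(1 − a) = 1/(1 − 26) = -1/25. Expand this rational in ℤ_13: compute digits iteratively via d_i = x_i mod 13, x_{i+1} = (x_i − d_i)/13. The first 3 digits are (1, 2, 4).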